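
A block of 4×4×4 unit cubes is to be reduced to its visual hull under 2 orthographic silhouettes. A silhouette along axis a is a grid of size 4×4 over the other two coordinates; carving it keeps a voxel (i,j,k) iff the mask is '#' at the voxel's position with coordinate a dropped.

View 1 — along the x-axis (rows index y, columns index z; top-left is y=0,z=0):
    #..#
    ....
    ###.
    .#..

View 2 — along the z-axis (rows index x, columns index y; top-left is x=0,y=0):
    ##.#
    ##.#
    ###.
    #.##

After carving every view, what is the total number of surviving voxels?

remaining voxels: 17

before carving: 64 voxels (4×4×4)
  1. axis=0 (YZ plane), |mask|=6  ⇒  voxels=24
  2. axis=2 (XY plane), |mask|=12  ⇒  voxels=17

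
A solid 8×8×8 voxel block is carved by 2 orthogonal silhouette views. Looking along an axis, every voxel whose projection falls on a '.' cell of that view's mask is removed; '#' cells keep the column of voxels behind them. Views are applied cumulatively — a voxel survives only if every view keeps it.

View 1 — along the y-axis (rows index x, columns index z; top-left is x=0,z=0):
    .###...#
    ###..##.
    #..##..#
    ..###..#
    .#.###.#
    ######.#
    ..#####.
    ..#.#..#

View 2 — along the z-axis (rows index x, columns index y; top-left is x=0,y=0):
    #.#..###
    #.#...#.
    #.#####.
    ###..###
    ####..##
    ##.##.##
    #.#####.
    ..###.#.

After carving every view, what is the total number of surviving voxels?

full grid |V| = 512
step 1: project along y, AND mask (37/64) → |grid| = 296
step 2: project along z, AND mask (42/64) → |grid| = 197

|visual hull| = 197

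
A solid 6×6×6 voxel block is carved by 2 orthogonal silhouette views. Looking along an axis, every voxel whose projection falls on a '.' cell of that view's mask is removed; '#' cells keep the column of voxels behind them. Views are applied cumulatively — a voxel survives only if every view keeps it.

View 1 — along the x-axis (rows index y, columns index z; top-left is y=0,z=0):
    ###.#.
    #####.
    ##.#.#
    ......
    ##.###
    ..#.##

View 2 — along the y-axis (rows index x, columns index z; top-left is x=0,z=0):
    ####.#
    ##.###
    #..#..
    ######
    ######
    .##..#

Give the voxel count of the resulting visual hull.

remaining voxels: 94

initial block: 6^3 = 216
after view 1 [x-axis, 21 of 36 cells solid] → remaining = 126
after view 2 [y-axis, 27 of 36 cells solid] → remaining = 94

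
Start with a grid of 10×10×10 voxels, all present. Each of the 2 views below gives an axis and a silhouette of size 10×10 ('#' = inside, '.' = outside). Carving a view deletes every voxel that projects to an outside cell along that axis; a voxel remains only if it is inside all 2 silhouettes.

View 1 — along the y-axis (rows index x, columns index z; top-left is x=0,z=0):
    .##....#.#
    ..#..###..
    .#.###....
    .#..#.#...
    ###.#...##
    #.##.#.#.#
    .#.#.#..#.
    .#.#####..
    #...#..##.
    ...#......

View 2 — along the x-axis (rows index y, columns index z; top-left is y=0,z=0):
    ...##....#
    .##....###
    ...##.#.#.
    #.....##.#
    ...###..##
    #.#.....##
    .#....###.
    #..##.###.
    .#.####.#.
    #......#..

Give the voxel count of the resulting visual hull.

before carving: 1000 voxels (10×10×10)
[1] y-view keeps 42 columns → grid now 420
[2] x-view keeps 43 columns → grid now 174

remaining voxels: 174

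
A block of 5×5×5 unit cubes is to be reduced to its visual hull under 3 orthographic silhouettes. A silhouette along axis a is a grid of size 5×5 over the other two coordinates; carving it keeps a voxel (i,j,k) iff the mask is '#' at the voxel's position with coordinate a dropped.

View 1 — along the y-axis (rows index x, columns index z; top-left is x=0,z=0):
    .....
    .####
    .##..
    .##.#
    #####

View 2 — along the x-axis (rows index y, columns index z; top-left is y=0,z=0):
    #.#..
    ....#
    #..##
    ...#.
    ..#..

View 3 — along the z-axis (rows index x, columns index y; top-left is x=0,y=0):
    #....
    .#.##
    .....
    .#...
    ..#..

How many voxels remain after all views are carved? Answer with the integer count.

voxel count = 7

start: 5×5×5 = 125 voxels
step 1: project along y, AND mask (14/25) → |grid| = 70
step 2: project along x, AND mask (8/25) → |grid| = 20
step 3: project along z, AND mask (6/25) → |grid| = 7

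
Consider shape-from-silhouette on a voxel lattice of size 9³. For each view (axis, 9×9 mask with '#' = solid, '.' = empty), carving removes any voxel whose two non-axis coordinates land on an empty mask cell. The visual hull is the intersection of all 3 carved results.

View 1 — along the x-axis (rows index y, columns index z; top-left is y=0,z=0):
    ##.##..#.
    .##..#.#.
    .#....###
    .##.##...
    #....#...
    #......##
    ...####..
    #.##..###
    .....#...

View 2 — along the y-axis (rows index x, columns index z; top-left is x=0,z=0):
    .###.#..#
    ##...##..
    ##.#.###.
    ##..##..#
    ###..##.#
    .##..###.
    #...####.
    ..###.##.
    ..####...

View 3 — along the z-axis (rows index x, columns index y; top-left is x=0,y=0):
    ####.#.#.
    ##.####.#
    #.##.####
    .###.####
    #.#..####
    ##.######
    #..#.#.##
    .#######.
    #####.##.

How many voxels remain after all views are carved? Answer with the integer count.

remaining voxels: 128

full grid |V| = 729
V1 x: intersect with YZ mask (33 set) -- 297 left
V2 y: intersect with XZ mask (45 set) -- 170 left
V3 z: intersect with XY mask (60 set) -- 128 left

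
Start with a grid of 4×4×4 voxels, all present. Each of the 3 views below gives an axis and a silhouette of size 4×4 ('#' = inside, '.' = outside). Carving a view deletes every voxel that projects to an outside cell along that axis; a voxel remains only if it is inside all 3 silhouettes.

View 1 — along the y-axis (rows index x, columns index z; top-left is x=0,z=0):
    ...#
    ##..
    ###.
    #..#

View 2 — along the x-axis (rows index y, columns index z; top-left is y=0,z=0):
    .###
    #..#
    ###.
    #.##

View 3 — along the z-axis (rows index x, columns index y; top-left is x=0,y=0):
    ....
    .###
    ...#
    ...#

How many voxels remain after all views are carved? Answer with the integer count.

voxel count = 8

full grid |V| = 64
[1] y-view keeps 8 columns → grid now 32
[2] x-view keeps 11 columns → grid now 22
[3] z-view keeps 5 columns → grid now 8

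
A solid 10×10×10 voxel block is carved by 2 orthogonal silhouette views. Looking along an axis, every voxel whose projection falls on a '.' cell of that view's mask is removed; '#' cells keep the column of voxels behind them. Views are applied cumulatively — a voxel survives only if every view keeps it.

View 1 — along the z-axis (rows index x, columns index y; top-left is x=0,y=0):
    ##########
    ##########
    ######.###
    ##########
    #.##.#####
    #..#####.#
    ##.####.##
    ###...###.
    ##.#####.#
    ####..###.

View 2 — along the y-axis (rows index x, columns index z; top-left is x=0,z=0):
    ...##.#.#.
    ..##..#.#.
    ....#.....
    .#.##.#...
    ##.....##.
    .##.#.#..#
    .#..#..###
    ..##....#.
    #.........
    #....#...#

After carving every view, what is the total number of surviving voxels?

voxel count = 283

start: 10×10×10 = 1000 voxels
carve view 1 (along z, XY-mask fill 83/100): 830 voxels remain
carve view 2 (along y, XZ-mask fill 34/100): 283 voxels remain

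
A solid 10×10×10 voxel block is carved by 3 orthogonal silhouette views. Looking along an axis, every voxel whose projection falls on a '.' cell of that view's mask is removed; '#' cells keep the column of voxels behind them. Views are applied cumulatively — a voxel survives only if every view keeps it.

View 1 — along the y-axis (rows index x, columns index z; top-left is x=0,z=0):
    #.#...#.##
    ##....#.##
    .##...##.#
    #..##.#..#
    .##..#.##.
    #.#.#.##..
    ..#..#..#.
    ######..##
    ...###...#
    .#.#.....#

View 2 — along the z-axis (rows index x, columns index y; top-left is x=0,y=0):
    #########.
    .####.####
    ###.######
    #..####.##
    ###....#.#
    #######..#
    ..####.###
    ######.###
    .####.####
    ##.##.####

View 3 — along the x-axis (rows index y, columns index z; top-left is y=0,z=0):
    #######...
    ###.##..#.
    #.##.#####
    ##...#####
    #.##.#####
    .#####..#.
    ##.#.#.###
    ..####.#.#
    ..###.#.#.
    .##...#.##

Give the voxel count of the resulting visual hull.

start: 10×10×10 = 1000 voxels
step 1: project along y, AND mask (48/100) → |grid| = 480
step 2: project along z, AND mask (78/100) → |grid| = 379
step 3: project along x, AND mask (65/100) → |grid| = 246

remaining voxels: 246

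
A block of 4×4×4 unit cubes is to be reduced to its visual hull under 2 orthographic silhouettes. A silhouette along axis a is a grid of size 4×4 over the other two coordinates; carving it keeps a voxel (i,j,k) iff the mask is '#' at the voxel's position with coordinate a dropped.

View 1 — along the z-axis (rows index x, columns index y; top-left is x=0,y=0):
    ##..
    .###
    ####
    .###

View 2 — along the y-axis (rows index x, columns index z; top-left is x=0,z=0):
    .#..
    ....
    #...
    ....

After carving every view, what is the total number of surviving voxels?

remaining voxels: 6

before carving: 64 voxels (4×4×4)
after view 1 [z-axis, 12 of 16 cells solid] → remaining = 48
after view 2 [y-axis, 2 of 16 cells solid] → remaining = 6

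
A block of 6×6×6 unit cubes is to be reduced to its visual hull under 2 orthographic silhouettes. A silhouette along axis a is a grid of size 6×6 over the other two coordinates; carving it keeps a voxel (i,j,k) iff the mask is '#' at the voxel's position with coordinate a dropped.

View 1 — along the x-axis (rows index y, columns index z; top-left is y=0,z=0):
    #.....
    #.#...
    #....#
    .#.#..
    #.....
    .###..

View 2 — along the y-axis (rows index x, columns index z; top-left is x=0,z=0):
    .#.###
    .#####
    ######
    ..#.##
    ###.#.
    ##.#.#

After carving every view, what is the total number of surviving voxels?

43 voxels

full grid |V| = 216
step 1: project along x, AND mask (11/36) → |grid| = 66
step 2: project along y, AND mask (26/36) → |grid| = 43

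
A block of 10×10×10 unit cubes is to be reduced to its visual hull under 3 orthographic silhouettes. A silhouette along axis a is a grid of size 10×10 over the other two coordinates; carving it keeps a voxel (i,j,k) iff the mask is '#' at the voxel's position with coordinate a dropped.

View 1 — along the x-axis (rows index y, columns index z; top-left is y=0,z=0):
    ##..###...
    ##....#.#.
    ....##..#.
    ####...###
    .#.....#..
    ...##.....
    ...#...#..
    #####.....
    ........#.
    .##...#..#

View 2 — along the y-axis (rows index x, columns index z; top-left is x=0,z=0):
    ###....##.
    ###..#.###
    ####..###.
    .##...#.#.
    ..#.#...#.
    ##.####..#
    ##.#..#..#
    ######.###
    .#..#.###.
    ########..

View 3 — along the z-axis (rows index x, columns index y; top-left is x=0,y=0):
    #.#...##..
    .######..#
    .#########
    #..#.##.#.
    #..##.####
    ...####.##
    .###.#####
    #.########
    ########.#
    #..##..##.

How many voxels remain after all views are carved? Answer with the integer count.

152 voxels

before carving: 1000 voxels (10×10×10)
  1. axis=0 (YZ plane), |mask|=35  ⇒  voxels=350
  2. axis=1 (XZ plane), |mask|=60  ⇒  voxels=223
  3. axis=2 (XY plane), |mask|=69  ⇒  voxels=152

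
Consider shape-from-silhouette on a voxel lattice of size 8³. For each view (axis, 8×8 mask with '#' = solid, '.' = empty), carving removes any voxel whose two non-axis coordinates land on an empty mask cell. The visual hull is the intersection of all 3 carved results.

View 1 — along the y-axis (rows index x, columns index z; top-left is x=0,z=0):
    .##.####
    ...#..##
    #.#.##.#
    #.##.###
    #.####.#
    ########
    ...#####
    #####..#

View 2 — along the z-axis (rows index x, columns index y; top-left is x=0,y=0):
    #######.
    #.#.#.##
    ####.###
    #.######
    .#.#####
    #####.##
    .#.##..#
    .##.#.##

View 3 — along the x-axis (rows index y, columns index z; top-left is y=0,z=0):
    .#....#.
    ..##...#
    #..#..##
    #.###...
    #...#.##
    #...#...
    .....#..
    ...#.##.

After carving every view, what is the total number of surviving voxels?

voxel count = 104

start: 8×8×8 = 512 voxels
after view 1 [y-axis, 45 of 64 cells solid] → remaining = 360
after view 2 [z-axis, 48 of 64 cells solid] → remaining = 276
after view 3 [x-axis, 23 of 64 cells solid] → remaining = 104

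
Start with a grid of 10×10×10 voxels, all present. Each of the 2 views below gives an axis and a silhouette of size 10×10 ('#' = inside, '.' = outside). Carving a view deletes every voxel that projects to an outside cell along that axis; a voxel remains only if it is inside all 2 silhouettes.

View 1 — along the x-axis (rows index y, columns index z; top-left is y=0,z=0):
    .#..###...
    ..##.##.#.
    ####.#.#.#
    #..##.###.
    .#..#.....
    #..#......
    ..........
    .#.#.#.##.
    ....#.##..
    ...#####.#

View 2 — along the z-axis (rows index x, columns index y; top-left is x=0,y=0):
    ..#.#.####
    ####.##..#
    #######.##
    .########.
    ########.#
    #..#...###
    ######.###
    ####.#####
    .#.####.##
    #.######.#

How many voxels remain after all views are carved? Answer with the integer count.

remaining voxels: 313

start: 10×10×10 = 1000 voxels
[1] x-view keeps 40 columns → grid now 400
[2] z-view keeps 77 columns → grid now 313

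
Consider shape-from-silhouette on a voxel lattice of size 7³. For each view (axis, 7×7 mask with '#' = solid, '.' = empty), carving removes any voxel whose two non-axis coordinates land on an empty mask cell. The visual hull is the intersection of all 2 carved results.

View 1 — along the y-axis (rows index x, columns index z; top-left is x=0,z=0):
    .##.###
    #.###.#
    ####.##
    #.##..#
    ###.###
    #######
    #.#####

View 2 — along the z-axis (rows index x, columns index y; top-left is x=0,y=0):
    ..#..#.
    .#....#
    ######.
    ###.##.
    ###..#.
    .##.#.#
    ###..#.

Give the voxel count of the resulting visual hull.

full grid |V| = 343
after view 1 [y-axis, 39 of 49 cells solid] → remaining = 273
after view 2 [z-axis, 27 of 49 cells solid] → remaining = 152

voxel count = 152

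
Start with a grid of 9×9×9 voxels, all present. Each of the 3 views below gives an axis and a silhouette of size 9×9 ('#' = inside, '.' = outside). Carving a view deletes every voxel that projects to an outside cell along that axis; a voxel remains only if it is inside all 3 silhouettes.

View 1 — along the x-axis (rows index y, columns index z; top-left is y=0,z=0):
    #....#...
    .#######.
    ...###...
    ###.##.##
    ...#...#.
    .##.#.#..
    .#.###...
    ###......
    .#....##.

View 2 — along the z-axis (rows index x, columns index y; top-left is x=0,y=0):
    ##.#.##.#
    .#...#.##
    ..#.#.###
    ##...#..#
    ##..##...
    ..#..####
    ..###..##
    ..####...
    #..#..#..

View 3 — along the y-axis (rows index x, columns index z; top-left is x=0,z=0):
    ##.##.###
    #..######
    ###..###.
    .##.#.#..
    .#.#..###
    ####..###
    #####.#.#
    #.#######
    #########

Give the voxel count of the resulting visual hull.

before carving: 729 voxels (9×9×9)
carve view 1 (along x, YZ-mask fill 35/81): 315 voxels remain
carve view 2 (along z, XY-mask fill 40/81): 154 voxels remain
carve view 3 (along y, XZ-mask fill 60/81): 110 voxels remain

|visual hull| = 110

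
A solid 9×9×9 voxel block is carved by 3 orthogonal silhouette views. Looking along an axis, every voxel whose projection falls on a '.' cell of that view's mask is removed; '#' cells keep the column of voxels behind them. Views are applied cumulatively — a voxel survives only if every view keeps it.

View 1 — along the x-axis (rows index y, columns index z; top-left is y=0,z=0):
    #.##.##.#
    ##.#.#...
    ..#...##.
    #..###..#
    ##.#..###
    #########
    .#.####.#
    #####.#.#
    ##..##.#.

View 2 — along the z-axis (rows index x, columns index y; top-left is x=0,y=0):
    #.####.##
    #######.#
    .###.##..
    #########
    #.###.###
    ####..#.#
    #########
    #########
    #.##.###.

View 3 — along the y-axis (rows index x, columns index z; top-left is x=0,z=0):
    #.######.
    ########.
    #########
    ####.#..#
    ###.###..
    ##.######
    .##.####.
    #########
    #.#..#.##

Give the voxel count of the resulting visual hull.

initial block: 9^3 = 729
[1] x-view keeps 51 columns → grid now 459
[2] z-view keeps 66 columns → grid now 368
[3] y-view keeps 64 columns → grid now 287

remaining voxels: 287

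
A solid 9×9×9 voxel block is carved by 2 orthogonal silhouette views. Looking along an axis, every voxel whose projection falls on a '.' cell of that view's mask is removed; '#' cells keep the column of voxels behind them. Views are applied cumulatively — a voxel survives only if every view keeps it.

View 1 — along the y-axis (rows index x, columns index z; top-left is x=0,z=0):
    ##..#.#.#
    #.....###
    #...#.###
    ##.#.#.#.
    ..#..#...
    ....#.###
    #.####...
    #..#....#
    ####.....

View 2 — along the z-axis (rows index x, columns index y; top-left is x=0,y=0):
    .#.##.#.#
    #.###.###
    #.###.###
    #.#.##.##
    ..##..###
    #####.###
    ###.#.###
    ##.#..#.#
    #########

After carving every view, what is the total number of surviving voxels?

initial block: 9^3 = 729
after view 1 [y-axis, 37 of 81 cells solid] → remaining = 333
after view 2 [z-axis, 59 of 81 cells solid] → remaining = 246

246 voxels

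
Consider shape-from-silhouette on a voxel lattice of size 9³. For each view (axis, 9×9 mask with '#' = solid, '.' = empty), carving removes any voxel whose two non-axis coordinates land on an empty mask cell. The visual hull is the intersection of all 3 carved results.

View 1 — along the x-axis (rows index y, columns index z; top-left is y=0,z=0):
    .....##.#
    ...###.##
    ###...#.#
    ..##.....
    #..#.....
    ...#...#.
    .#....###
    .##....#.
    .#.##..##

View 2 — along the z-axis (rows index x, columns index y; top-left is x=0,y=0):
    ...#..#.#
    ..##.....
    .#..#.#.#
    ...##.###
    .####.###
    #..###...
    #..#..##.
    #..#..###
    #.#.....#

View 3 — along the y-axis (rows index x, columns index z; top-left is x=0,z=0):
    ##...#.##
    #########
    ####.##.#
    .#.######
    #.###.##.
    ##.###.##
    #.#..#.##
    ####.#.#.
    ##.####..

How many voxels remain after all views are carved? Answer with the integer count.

full grid |V| = 729
  1. axis=0 (YZ plane), |mask|=31  ⇒  voxels=279
  2. axis=2 (XY plane), |mask|=37  ⇒  voxels=127
  3. axis=1 (XZ plane), |mask|=58  ⇒  voxels=87

remaining voxels: 87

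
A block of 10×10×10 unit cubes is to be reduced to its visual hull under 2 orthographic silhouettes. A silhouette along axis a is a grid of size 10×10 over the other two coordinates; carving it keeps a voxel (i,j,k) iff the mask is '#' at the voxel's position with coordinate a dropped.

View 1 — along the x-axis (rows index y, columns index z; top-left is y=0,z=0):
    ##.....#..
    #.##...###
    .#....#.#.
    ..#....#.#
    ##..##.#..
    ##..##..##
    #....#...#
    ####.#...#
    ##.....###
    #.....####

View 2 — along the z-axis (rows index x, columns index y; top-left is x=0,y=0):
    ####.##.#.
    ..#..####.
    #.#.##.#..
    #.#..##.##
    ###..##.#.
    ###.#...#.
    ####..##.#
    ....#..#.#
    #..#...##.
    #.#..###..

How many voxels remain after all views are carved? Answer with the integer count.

before carving: 1000 voxels (10×10×10)
[1] x-view keeps 45 columns → grid now 450
[2] z-view keeps 53 columns → grid now 231

|visual hull| = 231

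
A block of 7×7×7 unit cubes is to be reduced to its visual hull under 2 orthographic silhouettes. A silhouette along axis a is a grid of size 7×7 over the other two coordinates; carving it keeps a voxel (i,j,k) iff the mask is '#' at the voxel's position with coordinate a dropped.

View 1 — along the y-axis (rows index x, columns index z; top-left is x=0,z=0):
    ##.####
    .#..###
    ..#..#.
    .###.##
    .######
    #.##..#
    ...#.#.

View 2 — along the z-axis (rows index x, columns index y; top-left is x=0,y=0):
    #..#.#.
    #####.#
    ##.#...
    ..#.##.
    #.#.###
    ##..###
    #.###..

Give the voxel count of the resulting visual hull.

before carving: 343 voxels (7×7×7)
step 1: project along y, AND mask (29/49) → |grid| = 203
step 2: project along z, AND mask (29/49) → |grid| = 121

121 voxels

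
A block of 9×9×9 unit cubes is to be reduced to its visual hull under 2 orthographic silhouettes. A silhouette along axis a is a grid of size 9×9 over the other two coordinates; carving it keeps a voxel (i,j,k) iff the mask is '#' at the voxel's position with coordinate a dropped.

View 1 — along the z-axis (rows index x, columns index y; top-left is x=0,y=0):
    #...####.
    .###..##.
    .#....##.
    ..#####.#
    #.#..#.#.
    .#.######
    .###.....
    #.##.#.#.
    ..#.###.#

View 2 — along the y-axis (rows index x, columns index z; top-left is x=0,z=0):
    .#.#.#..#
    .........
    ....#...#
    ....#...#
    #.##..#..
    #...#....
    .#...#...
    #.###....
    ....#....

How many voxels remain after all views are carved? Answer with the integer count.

remaining voxels: 99

initial block: 9^3 = 729
V1 z: intersect with XY mask (43 set) -- 387 left
V2 y: intersect with XZ mask (21 set) -- 99 left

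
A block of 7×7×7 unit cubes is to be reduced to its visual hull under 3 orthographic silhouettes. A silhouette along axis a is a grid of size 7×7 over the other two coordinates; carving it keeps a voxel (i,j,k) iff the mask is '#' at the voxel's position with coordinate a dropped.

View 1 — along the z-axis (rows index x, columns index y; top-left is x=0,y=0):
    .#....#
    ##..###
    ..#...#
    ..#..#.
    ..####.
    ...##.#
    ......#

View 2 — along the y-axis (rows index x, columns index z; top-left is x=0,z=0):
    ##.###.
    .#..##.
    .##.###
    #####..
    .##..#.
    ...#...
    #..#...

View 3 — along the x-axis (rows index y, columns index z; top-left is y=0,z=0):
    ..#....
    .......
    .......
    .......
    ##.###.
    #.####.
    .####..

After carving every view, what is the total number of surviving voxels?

voxel count = 24

before carving: 343 voxels (7×7×7)
after view 1 [z-axis, 19 of 49 cells solid] → remaining = 133
after view 2 [y-axis, 24 of 49 cells solid] → remaining = 62
after view 3 [x-axis, 15 of 49 cells solid] → remaining = 24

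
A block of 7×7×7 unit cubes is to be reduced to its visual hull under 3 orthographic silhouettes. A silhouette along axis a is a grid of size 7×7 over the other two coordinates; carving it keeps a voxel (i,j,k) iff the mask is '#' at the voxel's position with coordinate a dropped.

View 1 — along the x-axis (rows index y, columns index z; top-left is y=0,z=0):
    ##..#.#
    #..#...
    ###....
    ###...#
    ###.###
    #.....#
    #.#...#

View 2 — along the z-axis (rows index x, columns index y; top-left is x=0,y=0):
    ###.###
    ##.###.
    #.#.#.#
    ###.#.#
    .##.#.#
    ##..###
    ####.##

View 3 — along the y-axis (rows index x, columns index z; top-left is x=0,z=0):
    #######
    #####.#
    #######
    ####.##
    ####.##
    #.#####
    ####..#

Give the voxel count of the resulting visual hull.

|visual hull| = 114

initial block: 7^3 = 343
carve view 1 (along x, YZ-mask fill 24/49): 168 voxels remain
carve view 2 (along z, XY-mask fill 35/49): 121 voxels remain
carve view 3 (along y, XZ-mask fill 43/49): 114 voxels remain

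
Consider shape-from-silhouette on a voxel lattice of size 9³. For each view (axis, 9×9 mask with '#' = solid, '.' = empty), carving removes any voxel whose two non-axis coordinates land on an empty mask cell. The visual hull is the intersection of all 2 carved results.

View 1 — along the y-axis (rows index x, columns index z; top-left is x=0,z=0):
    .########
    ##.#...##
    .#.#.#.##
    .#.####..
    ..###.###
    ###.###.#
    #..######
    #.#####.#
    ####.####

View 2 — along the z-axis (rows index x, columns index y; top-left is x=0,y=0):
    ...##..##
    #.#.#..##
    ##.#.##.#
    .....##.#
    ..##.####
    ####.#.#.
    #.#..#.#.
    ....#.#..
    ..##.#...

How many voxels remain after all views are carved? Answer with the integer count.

initial block: 9^3 = 729
  1. axis=1 (XZ plane), |mask|=58  ⇒  voxels=522
  2. axis=2 (XY plane), |mask|=39  ⇒  voxels=246

remaining voxels: 246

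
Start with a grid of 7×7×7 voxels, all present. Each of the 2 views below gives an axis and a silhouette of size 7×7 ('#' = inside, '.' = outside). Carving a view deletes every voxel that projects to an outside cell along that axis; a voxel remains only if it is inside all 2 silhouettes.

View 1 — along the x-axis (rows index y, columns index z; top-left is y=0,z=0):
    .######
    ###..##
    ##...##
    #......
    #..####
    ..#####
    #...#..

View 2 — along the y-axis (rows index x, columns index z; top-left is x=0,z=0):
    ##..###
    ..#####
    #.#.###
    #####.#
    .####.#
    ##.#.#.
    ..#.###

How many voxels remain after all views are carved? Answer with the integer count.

start: 7×7×7 = 343 voxels
carve view 1 (along x, YZ-mask fill 28/49): 196 voxels remain
carve view 2 (along y, XZ-mask fill 34/49): 138 voxels remain

voxel count = 138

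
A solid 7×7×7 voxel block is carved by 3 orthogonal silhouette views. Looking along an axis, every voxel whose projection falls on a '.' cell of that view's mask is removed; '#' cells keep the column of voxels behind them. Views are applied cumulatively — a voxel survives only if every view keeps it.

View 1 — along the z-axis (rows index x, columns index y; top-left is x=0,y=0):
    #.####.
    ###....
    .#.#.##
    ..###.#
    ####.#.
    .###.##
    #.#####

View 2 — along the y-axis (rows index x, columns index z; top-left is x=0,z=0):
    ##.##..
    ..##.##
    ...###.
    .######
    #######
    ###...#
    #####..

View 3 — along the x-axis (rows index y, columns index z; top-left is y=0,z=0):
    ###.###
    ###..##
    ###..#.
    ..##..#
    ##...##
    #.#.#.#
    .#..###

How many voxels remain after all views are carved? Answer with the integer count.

remaining voxels: 88

before carving: 343 voxels (7×7×7)
carve view 1 (along z, XY-mask fill 32/49): 224 voxels remain
carve view 2 (along y, XZ-mask fill 33/49): 153 voxels remain
carve view 3 (along x, YZ-mask fill 30/49): 88 voxels remain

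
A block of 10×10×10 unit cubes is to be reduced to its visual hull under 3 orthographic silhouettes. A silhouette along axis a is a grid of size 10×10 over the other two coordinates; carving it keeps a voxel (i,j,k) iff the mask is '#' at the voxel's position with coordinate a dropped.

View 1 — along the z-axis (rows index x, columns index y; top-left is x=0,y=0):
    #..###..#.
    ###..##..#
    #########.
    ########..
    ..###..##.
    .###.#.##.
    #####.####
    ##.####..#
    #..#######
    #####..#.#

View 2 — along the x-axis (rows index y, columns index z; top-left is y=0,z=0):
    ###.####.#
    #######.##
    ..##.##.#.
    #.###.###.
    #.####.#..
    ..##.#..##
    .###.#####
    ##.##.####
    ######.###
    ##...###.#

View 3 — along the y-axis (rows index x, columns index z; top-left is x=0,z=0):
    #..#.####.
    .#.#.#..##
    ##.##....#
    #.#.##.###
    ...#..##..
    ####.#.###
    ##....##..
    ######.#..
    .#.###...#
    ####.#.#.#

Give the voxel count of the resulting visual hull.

before carving: 1000 voxels (10×10×10)
carve view 1 (along z, XY-mask fill 70/100): 700 voxels remain
carve view 2 (along x, YZ-mask fill 71/100): 496 voxels remain
carve view 3 (along y, XZ-mask fill 57/100): 285 voxels remain

voxel count = 285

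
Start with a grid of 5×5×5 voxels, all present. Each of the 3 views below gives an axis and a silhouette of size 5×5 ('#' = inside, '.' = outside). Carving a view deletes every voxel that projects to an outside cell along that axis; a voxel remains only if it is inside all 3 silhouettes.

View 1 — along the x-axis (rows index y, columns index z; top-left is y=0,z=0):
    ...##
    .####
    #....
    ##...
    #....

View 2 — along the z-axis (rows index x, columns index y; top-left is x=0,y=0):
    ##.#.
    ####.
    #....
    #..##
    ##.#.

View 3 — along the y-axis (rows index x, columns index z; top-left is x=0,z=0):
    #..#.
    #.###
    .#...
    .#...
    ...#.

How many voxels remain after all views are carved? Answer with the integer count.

initial block: 5^3 = 125
carve view 1 (along x, YZ-mask fill 10/25): 50 voxels remain
carve view 2 (along z, XY-mask fill 14/25): 32 voxels remain
carve view 3 (along y, XZ-mask fill 9/25): 13 voxels remain

|visual hull| = 13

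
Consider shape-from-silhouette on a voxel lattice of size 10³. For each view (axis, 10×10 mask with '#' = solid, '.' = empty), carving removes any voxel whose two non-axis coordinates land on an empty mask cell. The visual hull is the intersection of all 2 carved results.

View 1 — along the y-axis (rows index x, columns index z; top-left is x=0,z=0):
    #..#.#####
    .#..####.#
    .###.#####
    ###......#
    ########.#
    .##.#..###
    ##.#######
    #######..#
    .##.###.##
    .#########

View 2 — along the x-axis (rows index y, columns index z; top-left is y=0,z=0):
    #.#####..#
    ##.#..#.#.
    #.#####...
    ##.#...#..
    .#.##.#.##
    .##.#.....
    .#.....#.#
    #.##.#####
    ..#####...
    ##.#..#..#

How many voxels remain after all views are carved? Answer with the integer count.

before carving: 1000 voxels (10×10×10)
carve view 1 (along y, XZ-mask fill 73/100): 730 voxels remain
carve view 2 (along x, YZ-mask fill 52/100): 379 voxels remain

|visual hull| = 379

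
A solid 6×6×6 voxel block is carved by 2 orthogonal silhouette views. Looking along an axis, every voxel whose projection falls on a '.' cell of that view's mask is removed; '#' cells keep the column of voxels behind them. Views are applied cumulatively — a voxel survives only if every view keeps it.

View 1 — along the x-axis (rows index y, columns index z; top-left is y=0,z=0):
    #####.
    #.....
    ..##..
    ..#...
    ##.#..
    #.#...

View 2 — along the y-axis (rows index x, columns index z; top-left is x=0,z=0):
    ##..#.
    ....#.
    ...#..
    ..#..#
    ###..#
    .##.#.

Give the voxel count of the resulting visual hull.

32 voxels

before carving: 216 voxels (6×6×6)
V1 x: intersect with YZ mask (14 set) -- 84 left
V2 y: intersect with XZ mask (14 set) -- 32 left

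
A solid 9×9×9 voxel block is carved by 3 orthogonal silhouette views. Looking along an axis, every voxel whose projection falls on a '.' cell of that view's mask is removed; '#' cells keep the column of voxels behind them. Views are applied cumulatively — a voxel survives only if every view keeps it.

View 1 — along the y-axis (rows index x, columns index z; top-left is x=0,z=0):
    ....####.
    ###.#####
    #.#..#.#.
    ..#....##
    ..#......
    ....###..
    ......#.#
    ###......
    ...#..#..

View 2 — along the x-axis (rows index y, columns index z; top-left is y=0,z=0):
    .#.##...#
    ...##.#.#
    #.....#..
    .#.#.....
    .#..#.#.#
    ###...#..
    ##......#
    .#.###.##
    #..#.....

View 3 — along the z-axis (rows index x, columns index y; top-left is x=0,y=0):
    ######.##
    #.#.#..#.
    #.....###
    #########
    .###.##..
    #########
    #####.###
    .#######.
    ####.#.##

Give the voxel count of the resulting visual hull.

remaining voxels: 70

start: 9×9×9 = 729 voxels
  1. axis=1 (XZ plane), |mask|=30  ⇒  voxels=270
  2. axis=0 (YZ plane), |mask|=31  ⇒  voxels=89
  3. axis=2 (XY plane), |mask|=61  ⇒  voxels=70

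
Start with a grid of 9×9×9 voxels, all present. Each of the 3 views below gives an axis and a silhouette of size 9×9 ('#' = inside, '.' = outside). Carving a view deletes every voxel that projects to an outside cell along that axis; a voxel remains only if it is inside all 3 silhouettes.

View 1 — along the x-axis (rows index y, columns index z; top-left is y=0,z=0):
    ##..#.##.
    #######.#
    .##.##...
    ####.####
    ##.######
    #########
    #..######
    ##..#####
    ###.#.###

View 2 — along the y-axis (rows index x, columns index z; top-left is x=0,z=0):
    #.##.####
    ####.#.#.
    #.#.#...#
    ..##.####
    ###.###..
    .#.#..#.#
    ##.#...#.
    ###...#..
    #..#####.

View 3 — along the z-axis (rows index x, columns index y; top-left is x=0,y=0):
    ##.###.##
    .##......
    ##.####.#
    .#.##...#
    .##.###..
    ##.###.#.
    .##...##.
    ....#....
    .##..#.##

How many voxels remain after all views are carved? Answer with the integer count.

full grid |V| = 729
V1 x: intersect with YZ mask (63 set) -- 567 left
V2 y: intersect with XZ mask (47 set) -- 326 left
V3 z: intersect with XY mask (41 set) -- 171 left

voxel count = 171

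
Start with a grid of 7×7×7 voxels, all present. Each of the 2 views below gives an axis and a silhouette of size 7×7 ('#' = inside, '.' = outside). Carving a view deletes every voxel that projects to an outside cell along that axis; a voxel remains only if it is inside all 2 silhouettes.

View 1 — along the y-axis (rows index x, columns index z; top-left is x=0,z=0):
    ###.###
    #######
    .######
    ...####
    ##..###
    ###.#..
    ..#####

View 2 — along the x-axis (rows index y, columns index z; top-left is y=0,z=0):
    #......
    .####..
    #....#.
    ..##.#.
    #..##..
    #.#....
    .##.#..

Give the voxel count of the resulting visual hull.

voxel count = 91

before carving: 343 voxels (7×7×7)
V1 y: intersect with XZ mask (37 set) -- 259 left
V2 x: intersect with YZ mask (18 set) -- 91 left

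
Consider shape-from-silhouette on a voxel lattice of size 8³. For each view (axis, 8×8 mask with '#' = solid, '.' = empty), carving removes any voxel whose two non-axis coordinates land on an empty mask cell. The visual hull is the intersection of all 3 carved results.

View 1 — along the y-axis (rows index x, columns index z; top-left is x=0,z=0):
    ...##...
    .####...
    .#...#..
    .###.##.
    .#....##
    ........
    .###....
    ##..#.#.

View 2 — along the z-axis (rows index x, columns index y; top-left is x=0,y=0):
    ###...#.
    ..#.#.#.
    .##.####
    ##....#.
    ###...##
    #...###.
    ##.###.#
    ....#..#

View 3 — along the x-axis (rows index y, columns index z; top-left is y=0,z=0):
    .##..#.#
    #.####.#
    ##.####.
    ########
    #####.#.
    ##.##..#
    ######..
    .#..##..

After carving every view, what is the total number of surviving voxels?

full grid |V| = 512
  1. axis=1 (XZ plane), |mask|=23  ⇒  voxels=184
  2. axis=2 (XY plane), |mask|=33  ⇒  voxels=88
  3. axis=0 (YZ plane), |mask|=44  ⇒  voxels=62

remaining voxels: 62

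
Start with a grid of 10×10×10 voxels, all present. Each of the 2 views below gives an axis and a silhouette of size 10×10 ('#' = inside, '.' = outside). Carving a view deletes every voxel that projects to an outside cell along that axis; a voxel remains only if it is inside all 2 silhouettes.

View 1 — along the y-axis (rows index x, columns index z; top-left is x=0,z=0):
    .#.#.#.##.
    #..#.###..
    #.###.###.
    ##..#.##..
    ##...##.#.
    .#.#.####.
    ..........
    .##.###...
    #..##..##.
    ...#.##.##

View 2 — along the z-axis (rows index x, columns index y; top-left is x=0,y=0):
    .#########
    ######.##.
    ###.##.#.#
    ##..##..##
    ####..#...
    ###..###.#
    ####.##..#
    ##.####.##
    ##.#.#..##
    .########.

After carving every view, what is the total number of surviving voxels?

before carving: 1000 voxels (10×10×10)
[1] y-view keeps 48 columns → grid now 480
[2] z-view keeps 71 columns → grid now 341

|visual hull| = 341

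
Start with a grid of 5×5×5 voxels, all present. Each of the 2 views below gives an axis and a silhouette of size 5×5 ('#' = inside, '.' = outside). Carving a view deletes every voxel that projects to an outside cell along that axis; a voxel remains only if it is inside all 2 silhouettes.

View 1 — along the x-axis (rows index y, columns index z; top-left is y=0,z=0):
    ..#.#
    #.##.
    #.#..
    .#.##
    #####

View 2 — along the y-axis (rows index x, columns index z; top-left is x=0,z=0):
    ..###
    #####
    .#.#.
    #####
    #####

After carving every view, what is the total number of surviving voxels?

remaining voxels: 60

initial block: 5^3 = 125
  1. axis=0 (YZ plane), |mask|=15  ⇒  voxels=75
  2. axis=1 (XZ plane), |mask|=20  ⇒  voxels=60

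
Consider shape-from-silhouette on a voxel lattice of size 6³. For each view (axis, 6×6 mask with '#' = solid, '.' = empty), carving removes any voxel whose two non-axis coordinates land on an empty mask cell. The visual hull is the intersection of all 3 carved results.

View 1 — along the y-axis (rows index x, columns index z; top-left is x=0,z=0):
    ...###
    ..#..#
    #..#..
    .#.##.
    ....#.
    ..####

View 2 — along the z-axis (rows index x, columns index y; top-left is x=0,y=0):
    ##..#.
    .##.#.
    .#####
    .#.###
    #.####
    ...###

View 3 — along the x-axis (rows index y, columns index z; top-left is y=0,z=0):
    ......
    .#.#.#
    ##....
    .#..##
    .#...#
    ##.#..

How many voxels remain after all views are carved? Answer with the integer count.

remaining voxels: 21

initial block: 6^3 = 216
carve view 1 (along y, XZ-mask fill 15/36): 90 voxels remain
carve view 2 (along z, XY-mask fill 23/36): 54 voxels remain
carve view 3 (along x, YZ-mask fill 13/36): 21 voxels remain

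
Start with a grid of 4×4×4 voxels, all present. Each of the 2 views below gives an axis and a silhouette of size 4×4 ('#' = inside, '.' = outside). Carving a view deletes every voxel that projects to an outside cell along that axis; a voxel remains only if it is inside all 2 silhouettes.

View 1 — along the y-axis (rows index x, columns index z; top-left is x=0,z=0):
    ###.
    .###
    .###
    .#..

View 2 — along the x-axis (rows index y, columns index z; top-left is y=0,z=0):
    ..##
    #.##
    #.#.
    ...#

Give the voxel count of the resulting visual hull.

remaining voxels: 17

before carving: 64 voxels (4×4×4)
  1. axis=1 (XZ plane), |mask|=10  ⇒  voxels=40
  2. axis=0 (YZ plane), |mask|=8  ⇒  voxels=17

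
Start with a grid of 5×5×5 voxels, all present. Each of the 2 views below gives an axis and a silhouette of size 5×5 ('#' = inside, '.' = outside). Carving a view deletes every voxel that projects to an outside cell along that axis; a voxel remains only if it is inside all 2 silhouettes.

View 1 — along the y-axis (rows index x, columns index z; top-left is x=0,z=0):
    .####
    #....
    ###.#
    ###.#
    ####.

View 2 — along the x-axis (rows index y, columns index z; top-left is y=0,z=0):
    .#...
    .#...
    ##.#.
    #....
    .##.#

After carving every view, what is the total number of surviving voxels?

full grid |V| = 125
step 1: project along y, AND mask (17/25) → |grid| = 85
step 2: project along x, AND mask (9/25) → |grid| = 33

33 voxels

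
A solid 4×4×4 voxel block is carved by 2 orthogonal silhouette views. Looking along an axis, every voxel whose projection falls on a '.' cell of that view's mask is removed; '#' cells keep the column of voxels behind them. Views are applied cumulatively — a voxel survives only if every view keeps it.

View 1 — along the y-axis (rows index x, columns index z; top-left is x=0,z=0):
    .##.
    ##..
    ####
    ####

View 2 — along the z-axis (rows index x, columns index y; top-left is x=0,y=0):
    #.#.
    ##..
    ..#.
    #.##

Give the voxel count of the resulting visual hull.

voxel count = 24

start: 4×4×4 = 64 voxels
V1 y: intersect with XZ mask (12 set) -- 48 left
V2 z: intersect with XY mask (8 set) -- 24 left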